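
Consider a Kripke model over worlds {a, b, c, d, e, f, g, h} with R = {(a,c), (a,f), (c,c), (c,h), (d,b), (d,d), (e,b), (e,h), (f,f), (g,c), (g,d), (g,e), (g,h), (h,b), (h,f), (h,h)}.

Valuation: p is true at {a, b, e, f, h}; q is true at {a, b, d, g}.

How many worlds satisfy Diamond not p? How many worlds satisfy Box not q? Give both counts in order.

For Diamond not p:
a: successors {c, f}; not p there: c:T, f:F. ✓
b: no successors, so Diamond not p fails. ✗
c: successors {c, h}; not p there: c:T, h:F. ✓
d: successors {b, d}; not p there: b:F, d:T. ✓
e: successors {b, h}; not p there: b:F, h:F. ✗
f: successors {f}; not p there: f:F. ✗
g: successors {c, d, e, h}; not p there: c:T, d:T, e:F, h:F. ✓
h: successors {b, f, h}; not p there: b:F, f:F, h:F. ✗
— 4 worlds.
For Box not q:
a: successors {c, f}; not q there: c:T, f:T. ✓
b: no successors, so Box not q holds vacuously. ✓
c: successors {c, h}; not q there: c:T, h:T. ✓
d: successors {b, d}; not q there: b:F, d:F. ✗
e: successors {b, h}; not q there: b:F, h:T. ✗
f: successors {f}; not q there: f:T. ✓
g: successors {c, d, e, h}; not q there: c:T, d:F, e:T, h:T. ✗
h: successors {b, f, h}; not q there: b:F, f:T, h:T. ✗
— 4 worlds.

4 and 4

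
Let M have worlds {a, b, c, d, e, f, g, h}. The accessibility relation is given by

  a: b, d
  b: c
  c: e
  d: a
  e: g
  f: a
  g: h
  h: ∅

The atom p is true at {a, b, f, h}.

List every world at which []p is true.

a: successors {b, d}; p there: b:T, d:F. ✗
b: successors {c}; p there: c:F. ✗
c: successors {e}; p there: e:F. ✗
d: successors {a}; p there: a:T. ✓
e: successors {g}; p there: g:F. ✗
f: successors {a}; p there: a:T. ✓
g: successors {h}; p there: h:T. ✓
h: no successors, so []p holds vacuously. ✓

{d, f, g, h}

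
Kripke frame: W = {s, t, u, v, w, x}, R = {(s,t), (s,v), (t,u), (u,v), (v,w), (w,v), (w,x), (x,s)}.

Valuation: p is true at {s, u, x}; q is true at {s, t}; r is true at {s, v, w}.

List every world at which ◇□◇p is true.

{s, u, w}

s: successors {t, v}; □◇p there: t:F, v:T. ✓
t: successors {u}; □◇p there: u:F. ✗
u: successors {v}; □◇p there: v:T. ✓
v: successors {w}; □◇p there: w:F. ✗
w: successors {v, x}; □◇p there: v:T, x:F. ✓
x: successors {s}; □◇p there: s:F. ✗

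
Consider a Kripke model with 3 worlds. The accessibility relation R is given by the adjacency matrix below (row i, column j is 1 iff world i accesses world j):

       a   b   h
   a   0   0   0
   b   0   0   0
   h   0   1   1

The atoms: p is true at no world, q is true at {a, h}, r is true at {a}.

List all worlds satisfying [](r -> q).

a: no successors, so [](r -> q) holds vacuously. ✓
b: no successors, so [](r -> q) holds vacuously. ✓
h: successors {b, h}; r -> q there: b:T, h:T. ✓

{a, b, h}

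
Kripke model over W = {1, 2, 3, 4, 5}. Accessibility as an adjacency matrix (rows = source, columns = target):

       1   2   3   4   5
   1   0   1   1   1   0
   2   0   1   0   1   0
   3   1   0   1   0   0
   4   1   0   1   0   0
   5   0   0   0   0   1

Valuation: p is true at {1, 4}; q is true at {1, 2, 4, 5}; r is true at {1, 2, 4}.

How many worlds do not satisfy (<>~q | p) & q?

3

1: <>~q | p is T, q is T. ✓
2: <>~q | p is F, q is T. ✗
3: <>~q | p is T, q is F. ✗
4: <>~q | p is T, q is T. ✓
5: <>~q | p is F, q is T. ✗
Satisfying worlds: {1, 4}.
So (<>~q | p) & q fails at the other 3 worlds.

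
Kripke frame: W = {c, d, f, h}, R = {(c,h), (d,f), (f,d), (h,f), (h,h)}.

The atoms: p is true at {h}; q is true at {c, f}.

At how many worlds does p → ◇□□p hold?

c: p is F, ◇□□p is F. ✓
d: p is F, ◇□□p is F. ✓
f: p is F, ◇□□p is F. ✓
h: p is T, ◇□□p is F. ✗
Satisfying worlds: {c, d, f}.

3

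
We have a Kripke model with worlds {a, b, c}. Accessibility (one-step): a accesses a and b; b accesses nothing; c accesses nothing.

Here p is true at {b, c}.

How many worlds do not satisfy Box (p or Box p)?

a: successors {a, b}; p or Box p there: a:F, b:T. ✗
b: no successors, so Box (p or Box p) holds vacuously. ✓
c: no successors, so Box (p or Box p) holds vacuously. ✓
Satisfying worlds: {b, c}.
So Box (p or Box p) fails at the other 1 world.

1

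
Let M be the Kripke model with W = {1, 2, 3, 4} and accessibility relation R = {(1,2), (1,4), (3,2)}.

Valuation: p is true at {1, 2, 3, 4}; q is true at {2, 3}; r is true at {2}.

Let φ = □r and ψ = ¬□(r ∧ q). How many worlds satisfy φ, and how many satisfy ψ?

3 and 1

For □r:
1: successors {2, 4}; r there: 2:T, 4:F. ✗
2: no successors, so □r holds vacuously. ✓
3: successors {2}; r there: 2:T. ✓
4: no successors, so □r holds vacuously. ✓
— 3 worlds.
For ¬□(r ∧ q):
1: □(r ∧ q) is F. ✓
2: □(r ∧ q) is T. ✗
3: □(r ∧ q) is T. ✗
4: □(r ∧ q) is T. ✗
— 1 world.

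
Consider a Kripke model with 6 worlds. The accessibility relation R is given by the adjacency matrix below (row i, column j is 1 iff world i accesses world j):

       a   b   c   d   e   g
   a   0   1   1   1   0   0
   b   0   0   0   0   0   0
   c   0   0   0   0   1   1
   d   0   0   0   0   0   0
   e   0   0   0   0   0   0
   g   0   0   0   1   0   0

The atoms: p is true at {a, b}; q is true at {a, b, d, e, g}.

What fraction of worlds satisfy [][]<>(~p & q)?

a: successors {b, c, d}; []<>(~p & q) there: b:T, c:F, d:T. ✗
b: no successors, so [][]<>(~p & q) holds vacuously. ✓
c: successors {e, g}; []<>(~p & q) there: e:T, g:F. ✗
d: no successors, so [][]<>(~p & q) holds vacuously. ✓
e: no successors, so [][]<>(~p & q) holds vacuously. ✓
g: successors {d}; []<>(~p & q) there: d:T. ✓
That's 4 of 6 worlds, so 4/6 = 2/3.

2/3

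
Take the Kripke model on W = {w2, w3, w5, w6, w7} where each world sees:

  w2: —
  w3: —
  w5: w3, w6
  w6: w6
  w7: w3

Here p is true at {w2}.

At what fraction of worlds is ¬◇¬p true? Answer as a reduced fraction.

w2: ◇¬p is F. ✓
w3: ◇¬p is F. ✓
w5: ◇¬p is T. ✗
w6: ◇¬p is T. ✗
w7: ◇¬p is T. ✗
That's 2 of 5 worlds, so 2/5.

2/5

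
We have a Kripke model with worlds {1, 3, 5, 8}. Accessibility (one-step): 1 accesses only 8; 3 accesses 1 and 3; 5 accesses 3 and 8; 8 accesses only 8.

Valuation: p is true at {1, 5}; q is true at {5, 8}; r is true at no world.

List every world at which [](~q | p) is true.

{3}

1: successors {8}; ~q | p there: 8:F. ✗
3: successors {1, 3}; ~q | p there: 1:T, 3:T. ✓
5: successors {3, 8}; ~q | p there: 3:T, 8:F. ✗
8: successors {8}; ~q | p there: 8:F. ✗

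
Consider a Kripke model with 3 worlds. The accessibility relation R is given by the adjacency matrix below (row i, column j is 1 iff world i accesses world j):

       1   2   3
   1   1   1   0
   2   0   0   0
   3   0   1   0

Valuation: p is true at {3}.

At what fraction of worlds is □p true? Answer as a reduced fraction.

1: successors {1, 2}; p there: 1:F, 2:F. ✗
2: no successors, so □p holds vacuously. ✓
3: successors {2}; p there: 2:F. ✗
That's 1 of 3 worlds, so 1/3.

1/3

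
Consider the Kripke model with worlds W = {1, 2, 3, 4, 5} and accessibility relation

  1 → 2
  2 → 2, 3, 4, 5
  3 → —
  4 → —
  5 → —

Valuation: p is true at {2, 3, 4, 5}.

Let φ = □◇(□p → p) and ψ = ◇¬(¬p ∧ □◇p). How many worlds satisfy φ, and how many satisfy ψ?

For □◇(□p → p):
1: successors {2}; ◇(□p → p) there: 2:T. ✓
2: successors {2, 3, 4, 5}; ◇(□p → p) there: 2:T, 3:F, 4:F, 5:F. ✗
3: no successors, so □◇(□p → p) holds vacuously. ✓
4: no successors, so □◇(□p → p) holds vacuously. ✓
5: no successors, so □◇(□p → p) holds vacuously. ✓
— 4 worlds.
For ◇¬(¬p ∧ □◇p):
1: successors {2}; ¬(¬p ∧ □◇p) there: 2:T. ✓
2: successors {2, 3, 4, 5}; ¬(¬p ∧ □◇p) there: 2:T, 3:T, 4:T, 5:T. ✓
3: no successors, so ◇¬(¬p ∧ □◇p) fails. ✗
4: no successors, so ◇¬(¬p ∧ □◇p) fails. ✗
5: no successors, so ◇¬(¬p ∧ □◇p) fails. ✗
— 2 worlds.

4 and 2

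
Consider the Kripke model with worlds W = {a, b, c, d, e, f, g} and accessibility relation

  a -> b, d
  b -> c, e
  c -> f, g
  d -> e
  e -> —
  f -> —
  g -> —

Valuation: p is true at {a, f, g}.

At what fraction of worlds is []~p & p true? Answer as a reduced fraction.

3/7

a: []~p is T, p is T. ✓
b: []~p is T, p is F. ✗
c: []~p is F, p is F. ✗
d: []~p is T, p is F. ✗
e: []~p is T, p is F. ✗
f: []~p is T, p is T. ✓
g: []~p is T, p is T. ✓
That's 3 of 7 worlds, so 3/7.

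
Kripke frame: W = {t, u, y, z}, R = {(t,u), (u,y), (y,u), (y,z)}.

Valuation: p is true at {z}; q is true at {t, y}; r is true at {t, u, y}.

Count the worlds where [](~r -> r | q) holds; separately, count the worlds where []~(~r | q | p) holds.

3 and 2

For [](~r -> r | q):
t: successors {u}; ~r -> r | q there: u:T. ✓
u: successors {y}; ~r -> r | q there: y:T. ✓
y: successors {u, z}; ~r -> r | q there: u:T, z:F. ✗
z: no successors, so [](~r -> r | q) holds vacuously. ✓
— 3 worlds.
For []~(~r | q | p):
t: successors {u}; ~(~r | q | p) there: u:T. ✓
u: successors {y}; ~(~r | q | p) there: y:F. ✗
y: successors {u, z}; ~(~r | q | p) there: u:T, z:F. ✗
z: no successors, so []~(~r | q | p) holds vacuously. ✓
— 2 worlds.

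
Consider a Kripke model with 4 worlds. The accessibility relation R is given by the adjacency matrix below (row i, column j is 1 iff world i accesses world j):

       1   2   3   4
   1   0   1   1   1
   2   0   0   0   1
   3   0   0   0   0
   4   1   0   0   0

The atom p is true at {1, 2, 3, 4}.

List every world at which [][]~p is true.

{3}

1: successors {2, 3, 4}; []~p there: 2:F, 3:T, 4:F. ✗
2: successors {4}; []~p there: 4:F. ✗
3: no successors, so [][]~p holds vacuously. ✓
4: successors {1}; []~p there: 1:F. ✗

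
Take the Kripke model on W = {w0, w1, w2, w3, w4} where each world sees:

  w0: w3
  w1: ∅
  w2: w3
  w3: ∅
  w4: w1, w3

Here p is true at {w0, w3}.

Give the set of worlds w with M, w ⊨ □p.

{w0, w1, w2, w3}

w0: successors {w3}; p there: w3:T. ✓
w1: no successors, so □p holds vacuously. ✓
w2: successors {w3}; p there: w3:T. ✓
w3: no successors, so □p holds vacuously. ✓
w4: successors {w1, w3}; p there: w1:F, w3:T. ✗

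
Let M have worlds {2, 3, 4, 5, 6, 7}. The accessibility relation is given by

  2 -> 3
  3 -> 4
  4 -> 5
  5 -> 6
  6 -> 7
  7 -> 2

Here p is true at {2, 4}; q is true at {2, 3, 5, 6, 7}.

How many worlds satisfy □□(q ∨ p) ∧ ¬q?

1

2: □□(q ∨ p) is T, ¬q is F. ✗
3: □□(q ∨ p) is T, ¬q is F. ✗
4: □□(q ∨ p) is T, ¬q is T. ✓
5: □□(q ∨ p) is T, ¬q is F. ✗
6: □□(q ∨ p) is T, ¬q is F. ✗
7: □□(q ∨ p) is T, ¬q is F. ✗
Satisfying worlds: {4}.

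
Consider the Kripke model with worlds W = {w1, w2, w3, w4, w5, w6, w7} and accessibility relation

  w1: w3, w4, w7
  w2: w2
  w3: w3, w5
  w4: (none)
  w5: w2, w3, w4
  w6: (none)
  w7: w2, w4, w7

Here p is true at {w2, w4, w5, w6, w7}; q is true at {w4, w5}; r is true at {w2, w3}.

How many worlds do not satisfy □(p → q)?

4

w1: successors {w3, w4, w7}; p → q there: w3:T, w4:T, w7:F. ✗
w2: successors {w2}; p → q there: w2:F. ✗
w3: successors {w3, w5}; p → q there: w3:T, w5:T. ✓
w4: no successors, so □(p → q) holds vacuously. ✓
w5: successors {w2, w3, w4}; p → q there: w2:F, w3:T, w4:T. ✗
w6: no successors, so □(p → q) holds vacuously. ✓
w7: successors {w2, w4, w7}; p → q there: w2:F, w4:T, w7:F. ✗
Satisfying worlds: {w3, w4, w6}.
So □(p → q) fails at the other 4 worlds.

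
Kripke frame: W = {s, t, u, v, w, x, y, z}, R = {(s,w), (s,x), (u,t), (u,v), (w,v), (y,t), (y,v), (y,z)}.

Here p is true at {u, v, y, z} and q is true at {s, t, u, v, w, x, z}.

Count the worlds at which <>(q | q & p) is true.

s: successors {w, x}; q | q & p there: w:T, x:T. ✓
t: no successors, so <>(q | q & p) fails. ✗
u: successors {t, v}; q | q & p there: t:T, v:T. ✓
v: no successors, so <>(q | q & p) fails. ✗
w: successors {v}; q | q & p there: v:T. ✓
x: no successors, so <>(q | q & p) fails. ✗
y: successors {t, v, z}; q | q & p there: t:T, v:T, z:T. ✓
z: no successors, so <>(q | q & p) fails. ✗
Satisfying worlds: {s, u, w, y}.

4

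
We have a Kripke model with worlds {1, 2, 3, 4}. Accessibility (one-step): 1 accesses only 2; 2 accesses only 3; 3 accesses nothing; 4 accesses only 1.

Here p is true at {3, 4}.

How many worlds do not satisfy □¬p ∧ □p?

3

1: □¬p is T, □p is F. ✗
2: □¬p is F, □p is T. ✗
3: □¬p is T, □p is T. ✓
4: □¬p is T, □p is F. ✗
Satisfying worlds: {3}.
So □¬p ∧ □p fails at the other 3 worlds.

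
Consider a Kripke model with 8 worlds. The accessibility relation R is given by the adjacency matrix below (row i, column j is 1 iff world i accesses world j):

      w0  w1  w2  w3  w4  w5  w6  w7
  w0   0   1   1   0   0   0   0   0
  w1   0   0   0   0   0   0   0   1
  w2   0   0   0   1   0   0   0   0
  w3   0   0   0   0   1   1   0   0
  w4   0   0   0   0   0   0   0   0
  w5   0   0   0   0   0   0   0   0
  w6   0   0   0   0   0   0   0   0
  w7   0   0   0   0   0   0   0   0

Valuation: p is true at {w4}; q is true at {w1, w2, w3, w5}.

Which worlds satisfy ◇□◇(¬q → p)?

{w0, w1, w3}

w0: successors {w1, w2}; □◇(¬q → p) there: w1:F, w2:T. ✓
w1: successors {w7}; □◇(¬q → p) there: w7:T. ✓
w2: successors {w3}; □◇(¬q → p) there: w3:F. ✗
w3: successors {w4, w5}; □◇(¬q → p) there: w4:T, w5:T. ✓
w4: no successors, so ◇□◇(¬q → p) fails. ✗
w5: no successors, so ◇□◇(¬q → p) fails. ✗
w6: no successors, so ◇□◇(¬q → p) fails. ✗
w7: no successors, so ◇□◇(¬q → p) fails. ✗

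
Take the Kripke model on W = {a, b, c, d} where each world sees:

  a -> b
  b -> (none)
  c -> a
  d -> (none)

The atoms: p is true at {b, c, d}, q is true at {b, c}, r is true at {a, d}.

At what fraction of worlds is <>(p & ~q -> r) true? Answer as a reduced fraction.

1/2

a: successors {b}; p & ~q -> r there: b:T. ✓
b: no successors, so <>(p & ~q -> r) fails. ✗
c: successors {a}; p & ~q -> r there: a:T. ✓
d: no successors, so <>(p & ~q -> r) fails. ✗
That's 2 of 4 worlds, so 2/4 = 1/2.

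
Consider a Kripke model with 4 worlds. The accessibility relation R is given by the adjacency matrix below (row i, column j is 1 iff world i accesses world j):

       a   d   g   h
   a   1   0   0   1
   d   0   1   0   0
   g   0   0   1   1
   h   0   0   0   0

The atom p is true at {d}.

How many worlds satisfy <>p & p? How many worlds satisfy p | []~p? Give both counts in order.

1 and 4

For <>p & p:
a: <>p is F, p is F. ✗
d: <>p is T, p is T. ✓
g: <>p is F, p is F. ✗
h: <>p is F, p is F. ✗
— 1 world.
For p | []~p:
a: p is F, []~p is T. ✓
d: p is T, []~p is F. ✓
g: p is F, []~p is T. ✓
h: p is F, []~p is T. ✓
— 4 worlds.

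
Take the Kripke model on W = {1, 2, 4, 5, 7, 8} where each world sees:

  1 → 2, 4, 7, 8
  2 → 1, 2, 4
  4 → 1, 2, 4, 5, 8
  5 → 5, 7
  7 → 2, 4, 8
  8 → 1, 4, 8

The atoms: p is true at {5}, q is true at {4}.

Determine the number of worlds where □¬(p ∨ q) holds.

0

1: successors {2, 4, 7, 8}; ¬(p ∨ q) there: 2:T, 4:F, 7:T, 8:T. ✗
2: successors {1, 2, 4}; ¬(p ∨ q) there: 1:T, 2:T, 4:F. ✗
4: successors {1, 2, 4, 5, 8}; ¬(p ∨ q) there: 1:T, 2:T, 4:F, 5:F, 8:T. ✗
5: successors {5, 7}; ¬(p ∨ q) there: 5:F, 7:T. ✗
7: successors {2, 4, 8}; ¬(p ∨ q) there: 2:T, 4:F, 8:T. ✗
8: successors {1, 4, 8}; ¬(p ∨ q) there: 1:T, 4:F, 8:T. ✗
Satisfying worlds: ∅.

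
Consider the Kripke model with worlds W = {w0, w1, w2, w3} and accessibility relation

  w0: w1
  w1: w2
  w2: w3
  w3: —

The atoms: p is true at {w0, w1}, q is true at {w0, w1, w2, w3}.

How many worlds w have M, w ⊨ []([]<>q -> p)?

3

w0: successors {w1}; []<>q -> p there: w1:T. ✓
w1: successors {w2}; []<>q -> p there: w2:T. ✓
w2: successors {w3}; []<>q -> p there: w3:F. ✗
w3: no successors, so []([]<>q -> p) holds vacuously. ✓
Satisfying worlds: {w0, w1, w3}.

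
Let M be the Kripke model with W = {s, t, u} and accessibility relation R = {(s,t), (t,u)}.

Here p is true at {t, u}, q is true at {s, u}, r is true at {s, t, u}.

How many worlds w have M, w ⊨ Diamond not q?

s: successors {t}; not q there: t:T. ✓
t: successors {u}; not q there: u:F. ✗
u: no successors, so Diamond not q fails. ✗
Satisfying worlds: {s}.

1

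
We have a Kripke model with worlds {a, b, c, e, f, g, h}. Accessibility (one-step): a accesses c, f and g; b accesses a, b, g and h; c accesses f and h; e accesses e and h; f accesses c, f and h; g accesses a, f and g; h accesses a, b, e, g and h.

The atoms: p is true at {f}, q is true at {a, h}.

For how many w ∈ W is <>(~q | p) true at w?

a: successors {c, f, g}; ~q | p there: c:T, f:T, g:T. ✓
b: successors {a, b, g, h}; ~q | p there: a:F, b:T, g:T, h:F. ✓
c: successors {f, h}; ~q | p there: f:T, h:F. ✓
e: successors {e, h}; ~q | p there: e:T, h:F. ✓
f: successors {c, f, h}; ~q | p there: c:T, f:T, h:F. ✓
g: successors {a, f, g}; ~q | p there: a:F, f:T, g:T. ✓
h: successors {a, b, e, g, h}; ~q | p there: a:F, b:T, e:T, g:T, h:F. ✓
Satisfying worlds: {a, b, c, e, f, g, h}.

7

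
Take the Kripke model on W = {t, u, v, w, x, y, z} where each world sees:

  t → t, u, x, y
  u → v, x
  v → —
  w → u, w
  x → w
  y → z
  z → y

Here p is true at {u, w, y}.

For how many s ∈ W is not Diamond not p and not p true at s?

3

t: not Diamond not p is F, not p is T. ✗
u: not Diamond not p is F, not p is F. ✗
v: not Diamond not p is T, not p is T. ✓
w: not Diamond not p is T, not p is F. ✗
x: not Diamond not p is T, not p is T. ✓
y: not Diamond not p is F, not p is F. ✗
z: not Diamond not p is T, not p is T. ✓
Satisfying worlds: {v, x, z}.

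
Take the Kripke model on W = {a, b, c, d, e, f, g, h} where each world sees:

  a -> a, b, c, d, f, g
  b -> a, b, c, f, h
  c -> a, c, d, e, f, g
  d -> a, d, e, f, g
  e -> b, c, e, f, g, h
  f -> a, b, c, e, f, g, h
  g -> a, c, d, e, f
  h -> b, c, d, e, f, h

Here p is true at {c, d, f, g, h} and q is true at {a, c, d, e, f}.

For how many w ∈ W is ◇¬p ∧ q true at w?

5

a: ◇¬p is T, q is T. ✓
b: ◇¬p is T, q is F. ✗
c: ◇¬p is T, q is T. ✓
d: ◇¬p is T, q is T. ✓
e: ◇¬p is T, q is T. ✓
f: ◇¬p is T, q is T. ✓
g: ◇¬p is T, q is F. ✗
h: ◇¬p is T, q is F. ✗
Satisfying worlds: {a, c, d, e, f}.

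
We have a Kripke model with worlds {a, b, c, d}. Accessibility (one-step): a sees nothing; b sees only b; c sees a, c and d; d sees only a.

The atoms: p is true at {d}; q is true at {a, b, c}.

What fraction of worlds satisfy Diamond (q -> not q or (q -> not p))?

a: no successors, so Diamond (q -> not q or (q -> not p)) fails. ✗
b: successors {b}; q -> not q or (q -> not p) there: b:T. ✓
c: successors {a, c, d}; q -> not q or (q -> not p) there: a:T, c:T, d:T. ✓
d: successors {a}; q -> not q or (q -> not p) there: a:T. ✓
That's 3 of 4 worlds, so 3/4.

3/4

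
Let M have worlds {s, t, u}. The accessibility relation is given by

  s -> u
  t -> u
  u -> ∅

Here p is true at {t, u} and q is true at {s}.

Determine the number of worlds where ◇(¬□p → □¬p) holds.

s: successors {u}; ¬□p → □¬p there: u:T. ✓
t: successors {u}; ¬□p → □¬p there: u:T. ✓
u: no successors, so ◇(¬□p → □¬p) fails. ✗
Satisfying worlds: {s, t}.

2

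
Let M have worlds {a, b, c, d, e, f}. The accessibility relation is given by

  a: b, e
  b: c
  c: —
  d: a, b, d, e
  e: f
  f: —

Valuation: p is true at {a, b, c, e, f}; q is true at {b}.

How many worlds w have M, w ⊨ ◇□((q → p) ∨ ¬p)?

a: successors {b, e}; □((q → p) ∨ ¬p) there: b:T, e:T. ✓
b: successors {c}; □((q → p) ∨ ¬p) there: c:T. ✓
c: no successors, so ◇□((q → p) ∨ ¬p) fails. ✗
d: successors {a, b, d, e}; □((q → p) ∨ ¬p) there: a:T, b:T, d:T, e:T. ✓
e: successors {f}; □((q → p) ∨ ¬p) there: f:T. ✓
f: no successors, so ◇□((q → p) ∨ ¬p) fails. ✗
Satisfying worlds: {a, b, d, e}.

4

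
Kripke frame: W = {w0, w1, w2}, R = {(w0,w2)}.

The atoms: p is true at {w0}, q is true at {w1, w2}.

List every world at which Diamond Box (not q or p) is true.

{w0}

w0: successors {w2}; Box (not q or p) there: w2:T. ✓
w1: no successors, so Diamond Box (not q or p) fails. ✗
w2: no successors, so Diamond Box (not q or p) fails. ✗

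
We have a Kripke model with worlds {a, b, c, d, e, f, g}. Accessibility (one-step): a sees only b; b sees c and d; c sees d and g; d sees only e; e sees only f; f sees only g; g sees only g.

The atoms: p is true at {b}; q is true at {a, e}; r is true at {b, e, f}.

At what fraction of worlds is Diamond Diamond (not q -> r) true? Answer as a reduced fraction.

a: successors {b}; Diamond (not q -> r) there: b:F. ✗
b: successors {c, d}; Diamond (not q -> r) there: c:F, d:T. ✓
c: successors {d, g}; Diamond (not q -> r) there: d:T, g:F. ✓
d: successors {e}; Diamond (not q -> r) there: e:T. ✓
e: successors {f}; Diamond (not q -> r) there: f:F. ✗
f: successors {g}; Diamond (not q -> r) there: g:F. ✗
g: successors {g}; Diamond (not q -> r) there: g:F. ✗
That's 3 of 7 worlds, so 3/7.

3/7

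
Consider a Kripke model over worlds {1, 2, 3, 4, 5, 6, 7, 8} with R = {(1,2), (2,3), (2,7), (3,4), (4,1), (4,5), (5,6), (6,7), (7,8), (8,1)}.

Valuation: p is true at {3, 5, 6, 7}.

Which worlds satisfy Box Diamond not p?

1: successors {2}; Diamond not p there: 2:F. ✗
2: successors {3, 7}; Diamond not p there: 3:T, 7:T. ✓
3: successors {4}; Diamond not p there: 4:T. ✓
4: successors {1, 5}; Diamond not p there: 1:T, 5:F. ✗
5: successors {6}; Diamond not p there: 6:F. ✗
6: successors {7}; Diamond not p there: 7:T. ✓
7: successors {8}; Diamond not p there: 8:T. ✓
8: successors {1}; Diamond not p there: 1:T. ✓

{2, 3, 6, 7, 8}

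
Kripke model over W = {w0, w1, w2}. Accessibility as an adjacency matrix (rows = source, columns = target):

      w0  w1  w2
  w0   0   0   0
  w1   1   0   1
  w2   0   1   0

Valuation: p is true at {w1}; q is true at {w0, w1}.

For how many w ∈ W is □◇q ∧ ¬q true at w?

1

w0: □◇q is T, ¬q is F. ✗
w1: □◇q is F, ¬q is F. ✗
w2: □◇q is T, ¬q is T. ✓
Satisfying worlds: {w2}.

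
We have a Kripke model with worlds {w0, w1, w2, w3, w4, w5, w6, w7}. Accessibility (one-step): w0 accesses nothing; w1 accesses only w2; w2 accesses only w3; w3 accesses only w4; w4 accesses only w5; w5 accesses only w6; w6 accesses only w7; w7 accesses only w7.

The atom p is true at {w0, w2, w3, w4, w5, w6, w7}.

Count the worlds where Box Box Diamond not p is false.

w0: no successors, so Box Box Diamond not p holds vacuously. ✓
w1: successors {w2}; Box Diamond not p there: w2:F. ✗
w2: successors {w3}; Box Diamond not p there: w3:F. ✗
w3: successors {w4}; Box Diamond not p there: w4:F. ✗
w4: successors {w5}; Box Diamond not p there: w5:F. ✗
w5: successors {w6}; Box Diamond not p there: w6:F. ✗
w6: successors {w7}; Box Diamond not p there: w7:F. ✗
w7: successors {w7}; Box Diamond not p there: w7:F. ✗
Satisfying worlds: {w0}.
So Box Box Diamond not p fails at the other 7 worlds.

7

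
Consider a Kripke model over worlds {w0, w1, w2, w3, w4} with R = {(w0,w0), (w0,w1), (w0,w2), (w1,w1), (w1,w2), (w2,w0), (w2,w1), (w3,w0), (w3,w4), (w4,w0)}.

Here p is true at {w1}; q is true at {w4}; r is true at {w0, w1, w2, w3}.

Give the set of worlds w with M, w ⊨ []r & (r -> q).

w0: []r is T, r -> q is F. ✗
w1: []r is T, r -> q is F. ✗
w2: []r is T, r -> q is F. ✗
w3: []r is F, r -> q is F. ✗
w4: []r is T, r -> q is T. ✓

{w4}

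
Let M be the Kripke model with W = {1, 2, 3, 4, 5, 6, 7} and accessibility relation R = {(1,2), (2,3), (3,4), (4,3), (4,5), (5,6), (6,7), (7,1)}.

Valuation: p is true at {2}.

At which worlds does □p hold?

{1}

1: successors {2}; p there: 2:T. ✓
2: successors {3}; p there: 3:F. ✗
3: successors {4}; p there: 4:F. ✗
4: successors {3, 5}; p there: 3:F, 5:F. ✗
5: successors {6}; p there: 6:F. ✗
6: successors {7}; p there: 7:F. ✗
7: successors {1}; p there: 1:F. ✗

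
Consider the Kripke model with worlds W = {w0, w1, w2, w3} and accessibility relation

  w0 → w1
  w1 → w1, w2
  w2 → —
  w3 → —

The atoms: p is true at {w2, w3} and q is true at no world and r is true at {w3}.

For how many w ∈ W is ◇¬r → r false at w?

w0: ◇¬r is T, r is F. ✗
w1: ◇¬r is T, r is F. ✗
w2: ◇¬r is F, r is F. ✓
w3: ◇¬r is F, r is T. ✓
Satisfying worlds: {w2, w3}.
So ◇¬r → r fails at the other 2 worlds.

2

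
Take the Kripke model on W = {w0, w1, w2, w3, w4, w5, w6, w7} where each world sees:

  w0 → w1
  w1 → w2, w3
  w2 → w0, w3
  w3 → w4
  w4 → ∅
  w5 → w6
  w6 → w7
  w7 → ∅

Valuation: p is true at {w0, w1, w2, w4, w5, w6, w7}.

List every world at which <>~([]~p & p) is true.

w0: successors {w1}; ~([]~p & p) there: w1:T. ✓
w1: successors {w2, w3}; ~([]~p & p) there: w2:T, w3:T. ✓
w2: successors {w0, w3}; ~([]~p & p) there: w0:T, w3:T. ✓
w3: successors {w4}; ~([]~p & p) there: w4:F. ✗
w4: no successors, so <>~([]~p & p) fails. ✗
w5: successors {w6}; ~([]~p & p) there: w6:T. ✓
w6: successors {w7}; ~([]~p & p) there: w7:F. ✗
w7: no successors, so <>~([]~p & p) fails. ✗

{w0, w1, w2, w5}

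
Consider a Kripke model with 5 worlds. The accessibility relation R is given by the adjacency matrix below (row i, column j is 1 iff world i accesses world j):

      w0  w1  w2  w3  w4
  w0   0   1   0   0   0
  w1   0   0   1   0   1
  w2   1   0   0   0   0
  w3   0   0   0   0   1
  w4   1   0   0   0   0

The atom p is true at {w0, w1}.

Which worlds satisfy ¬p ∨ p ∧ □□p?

{w1, w2, w3, w4}

w0: ¬p is F, p ∧ □□p is F. ✗
w1: ¬p is F, p ∧ □□p is T. ✓
w2: ¬p is T, p ∧ □□p is F. ✓
w3: ¬p is T, p ∧ □□p is F. ✓
w4: ¬p is T, p ∧ □□p is F. ✓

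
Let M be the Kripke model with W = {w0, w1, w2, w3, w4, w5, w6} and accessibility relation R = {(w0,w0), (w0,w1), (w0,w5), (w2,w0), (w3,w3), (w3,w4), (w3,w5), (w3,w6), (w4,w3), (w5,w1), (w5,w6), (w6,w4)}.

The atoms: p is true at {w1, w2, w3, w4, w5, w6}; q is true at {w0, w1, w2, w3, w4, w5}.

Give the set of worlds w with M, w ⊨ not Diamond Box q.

w0: Diamond Box q is T. ✗
w1: Diamond Box q is F. ✓
w2: Diamond Box q is T. ✗
w3: Diamond Box q is T. ✗
w4: Diamond Box q is F. ✓
w5: Diamond Box q is T. ✗
w6: Diamond Box q is T. ✗

{w1, w4}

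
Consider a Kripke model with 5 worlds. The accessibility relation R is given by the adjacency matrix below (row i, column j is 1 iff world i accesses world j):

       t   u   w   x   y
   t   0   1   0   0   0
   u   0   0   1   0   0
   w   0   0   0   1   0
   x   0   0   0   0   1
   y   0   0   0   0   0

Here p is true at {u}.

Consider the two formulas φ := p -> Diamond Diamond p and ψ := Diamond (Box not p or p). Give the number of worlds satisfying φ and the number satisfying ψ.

4 and 4

For p -> Diamond Diamond p:
t: p is F, Diamond Diamond p is F. ✓
u: p is T, Diamond Diamond p is F. ✗
w: p is F, Diamond Diamond p is F. ✓
x: p is F, Diamond Diamond p is F. ✓
y: p is F, Diamond Diamond p is F. ✓
— 4 worlds.
For Diamond (Box not p or p):
t: successors {u}; Box not p or p there: u:T. ✓
u: successors {w}; Box not p or p there: w:T. ✓
w: successors {x}; Box not p or p there: x:T. ✓
x: successors {y}; Box not p or p there: y:T. ✓
y: no successors, so Diamond (Box not p or p) fails. ✗
— 4 worlds.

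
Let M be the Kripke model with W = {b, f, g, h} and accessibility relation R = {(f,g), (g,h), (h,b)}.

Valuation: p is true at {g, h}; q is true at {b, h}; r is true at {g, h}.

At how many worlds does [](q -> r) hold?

3

b: no successors, so [](q -> r) holds vacuously. ✓
f: successors {g}; q -> r there: g:T. ✓
g: successors {h}; q -> r there: h:T. ✓
h: successors {b}; q -> r there: b:F. ✗
Satisfying worlds: {b, f, g}.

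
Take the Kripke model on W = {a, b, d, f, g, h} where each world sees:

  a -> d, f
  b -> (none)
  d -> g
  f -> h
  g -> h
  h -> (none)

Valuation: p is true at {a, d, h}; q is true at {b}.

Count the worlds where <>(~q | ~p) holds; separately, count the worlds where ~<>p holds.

4 and 3

For <>(~q | ~p):
a: successors {d, f}; ~q | ~p there: d:T, f:T. ✓
b: no successors, so <>(~q | ~p) fails. ✗
d: successors {g}; ~q | ~p there: g:T. ✓
f: successors {h}; ~q | ~p there: h:T. ✓
g: successors {h}; ~q | ~p there: h:T. ✓
h: no successors, so <>(~q | ~p) fails. ✗
— 4 worlds.
For ~<>p:
a: <>p is T. ✗
b: <>p is F. ✓
d: <>p is F. ✓
f: <>p is T. ✗
g: <>p is T. ✗
h: <>p is F. ✓
— 3 worlds.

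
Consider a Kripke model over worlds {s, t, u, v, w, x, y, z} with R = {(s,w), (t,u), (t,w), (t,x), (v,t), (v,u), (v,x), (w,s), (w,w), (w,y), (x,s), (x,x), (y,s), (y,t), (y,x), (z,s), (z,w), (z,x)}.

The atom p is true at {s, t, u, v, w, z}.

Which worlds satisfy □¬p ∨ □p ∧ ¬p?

{u}

s: □¬p is F, □p ∧ ¬p is F. ✗
t: □¬p is F, □p ∧ ¬p is F. ✗
u: □¬p is T, □p ∧ ¬p is F. ✓
v: □¬p is F, □p ∧ ¬p is F. ✗
w: □¬p is F, □p ∧ ¬p is F. ✗
x: □¬p is F, □p ∧ ¬p is F. ✗
y: □¬p is F, □p ∧ ¬p is F. ✗
z: □¬p is F, □p ∧ ¬p is F. ✗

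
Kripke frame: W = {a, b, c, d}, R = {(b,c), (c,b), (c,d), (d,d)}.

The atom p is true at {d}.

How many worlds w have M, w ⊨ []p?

a: no successors, so []p holds vacuously. ✓
b: successors {c}; p there: c:F. ✗
c: successors {b, d}; p there: b:F, d:T. ✗
d: successors {d}; p there: d:T. ✓
Satisfying worlds: {a, d}.

2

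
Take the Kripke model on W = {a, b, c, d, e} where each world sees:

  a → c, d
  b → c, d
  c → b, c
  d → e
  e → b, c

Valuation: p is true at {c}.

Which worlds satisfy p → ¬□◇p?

a: p is F, ¬□◇p is T. ✓
b: p is F, ¬□◇p is T. ✓
c: p is T, ¬□◇p is F. ✗
d: p is F, ¬□◇p is F. ✓
e: p is F, ¬□◇p is F. ✓

{a, b, d, e}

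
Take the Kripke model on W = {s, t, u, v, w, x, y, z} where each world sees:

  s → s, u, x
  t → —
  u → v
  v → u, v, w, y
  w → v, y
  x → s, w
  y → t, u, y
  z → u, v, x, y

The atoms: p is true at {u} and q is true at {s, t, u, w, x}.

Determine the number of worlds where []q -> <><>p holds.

7

s: []q is T, <><>p is T. ✓
t: []q is T, <><>p is F. ✗
u: []q is F, <><>p is T. ✓
v: []q is F, <><>p is T. ✓
w: []q is F, <><>p is T. ✓
x: []q is T, <><>p is T. ✓
y: []q is F, <><>p is T. ✓
z: []q is F, <><>p is T. ✓
Satisfying worlds: {s, u, v, w, x, y, z}.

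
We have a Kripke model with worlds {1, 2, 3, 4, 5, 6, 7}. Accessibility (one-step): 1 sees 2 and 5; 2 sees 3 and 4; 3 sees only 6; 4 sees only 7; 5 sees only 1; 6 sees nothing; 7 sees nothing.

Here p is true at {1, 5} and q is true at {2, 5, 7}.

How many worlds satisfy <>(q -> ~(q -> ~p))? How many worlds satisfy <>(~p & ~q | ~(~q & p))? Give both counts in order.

4 and 4

For <>(q -> ~(q -> ~p)):
1: successors {2, 5}; q -> ~(q -> ~p) there: 2:F, 5:T. ✓
2: successors {3, 4}; q -> ~(q -> ~p) there: 3:T, 4:T. ✓
3: successors {6}; q -> ~(q -> ~p) there: 6:T. ✓
4: successors {7}; q -> ~(q -> ~p) there: 7:F. ✗
5: successors {1}; q -> ~(q -> ~p) there: 1:T. ✓
6: no successors, so <>(q -> ~(q -> ~p)) fails. ✗
7: no successors, so <>(q -> ~(q -> ~p)) fails. ✗
— 4 worlds.
For <>(~p & ~q | ~(~q & p)):
1: successors {2, 5}; ~p & ~q | ~(~q & p) there: 2:T, 5:T. ✓
2: successors {3, 4}; ~p & ~q | ~(~q & p) there: 3:T, 4:T. ✓
3: successors {6}; ~p & ~q | ~(~q & p) there: 6:T. ✓
4: successors {7}; ~p & ~q | ~(~q & p) there: 7:T. ✓
5: successors {1}; ~p & ~q | ~(~q & p) there: 1:F. ✗
6: no successors, so <>(~p & ~q | ~(~q & p)) fails. ✗
7: no successors, so <>(~p & ~q | ~(~q & p)) fails. ✗
— 4 worlds.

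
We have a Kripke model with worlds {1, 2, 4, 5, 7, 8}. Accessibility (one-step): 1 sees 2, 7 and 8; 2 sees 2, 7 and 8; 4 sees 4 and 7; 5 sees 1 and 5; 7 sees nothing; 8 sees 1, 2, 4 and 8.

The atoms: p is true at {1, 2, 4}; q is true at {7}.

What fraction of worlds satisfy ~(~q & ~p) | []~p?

1: ~(~q & ~p) is T, []~p is F. ✓
2: ~(~q & ~p) is T, []~p is F. ✓
4: ~(~q & ~p) is T, []~p is F. ✓
5: ~(~q & ~p) is F, []~p is F. ✗
7: ~(~q & ~p) is T, []~p is T. ✓
8: ~(~q & ~p) is F, []~p is F. ✗
That's 4 of 6 worlds, so 4/6 = 2/3.

2/3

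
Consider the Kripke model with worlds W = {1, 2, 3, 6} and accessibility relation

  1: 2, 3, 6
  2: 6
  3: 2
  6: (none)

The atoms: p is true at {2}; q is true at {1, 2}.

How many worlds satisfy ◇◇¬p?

2

1: successors {2, 3, 6}; ◇¬p there: 2:T, 3:F, 6:F. ✓
2: successors {6}; ◇¬p there: 6:F. ✗
3: successors {2}; ◇¬p there: 2:T. ✓
6: no successors, so ◇◇¬p fails. ✗
Satisfying worlds: {1, 3}.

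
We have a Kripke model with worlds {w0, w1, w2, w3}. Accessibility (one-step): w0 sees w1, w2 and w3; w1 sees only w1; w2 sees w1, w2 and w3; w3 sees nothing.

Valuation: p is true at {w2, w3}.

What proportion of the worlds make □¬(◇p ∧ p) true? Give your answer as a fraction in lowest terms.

1/2

w0: successors {w1, w2, w3}; ¬(◇p ∧ p) there: w1:T, w2:F, w3:T. ✗
w1: successors {w1}; ¬(◇p ∧ p) there: w1:T. ✓
w2: successors {w1, w2, w3}; ¬(◇p ∧ p) there: w1:T, w2:F, w3:T. ✗
w3: no successors, so □¬(◇p ∧ p) holds vacuously. ✓
That's 2 of 4 worlds, so 2/4 = 1/2.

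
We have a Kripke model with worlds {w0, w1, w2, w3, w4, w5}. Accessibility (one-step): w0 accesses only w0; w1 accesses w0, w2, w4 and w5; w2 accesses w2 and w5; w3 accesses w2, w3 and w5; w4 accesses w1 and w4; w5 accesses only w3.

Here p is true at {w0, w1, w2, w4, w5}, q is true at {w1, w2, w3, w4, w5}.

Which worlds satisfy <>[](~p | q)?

w0: successors {w0}; [](~p | q) there: w0:F. ✗
w1: successors {w0, w2, w4, w5}; [](~p | q) there: w0:F, w2:T, w4:T, w5:T. ✓
w2: successors {w2, w5}; [](~p | q) there: w2:T, w5:T. ✓
w3: successors {w2, w3, w5}; [](~p | q) there: w2:T, w3:T, w5:T. ✓
w4: successors {w1, w4}; [](~p | q) there: w1:F, w4:T. ✓
w5: successors {w3}; [](~p | q) there: w3:T. ✓

{w1, w2, w3, w4, w5}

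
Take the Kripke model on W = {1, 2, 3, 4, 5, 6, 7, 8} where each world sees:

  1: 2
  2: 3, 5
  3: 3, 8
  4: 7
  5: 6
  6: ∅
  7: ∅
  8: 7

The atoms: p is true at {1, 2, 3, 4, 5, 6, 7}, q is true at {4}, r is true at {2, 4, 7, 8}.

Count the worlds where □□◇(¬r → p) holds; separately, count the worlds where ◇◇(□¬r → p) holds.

For □□◇(¬r → p):
1: successors {2}; □◇(¬r → p) there: 2:T. ✓
2: successors {3, 5}; □◇(¬r → p) there: 3:T, 5:F. ✗
3: successors {3, 8}; □◇(¬r → p) there: 3:T, 8:F. ✗
4: successors {7}; □◇(¬r → p) there: 7:T. ✓
5: successors {6}; □◇(¬r → p) there: 6:T. ✓
6: no successors, so □□◇(¬r → p) holds vacuously. ✓
7: no successors, so □□◇(¬r → p) holds vacuously. ✓
8: successors {7}; □◇(¬r → p) there: 7:T. ✓
— 6 worlds.
For ◇◇(□¬r → p):
1: successors {2}; ◇(□¬r → p) there: 2:T. ✓
2: successors {3, 5}; ◇(□¬r → p) there: 3:T, 5:T. ✓
3: successors {3, 8}; ◇(□¬r → p) there: 3:T, 8:T. ✓
4: successors {7}; ◇(□¬r → p) there: 7:F. ✗
5: successors {6}; ◇(□¬r → p) there: 6:F. ✗
6: no successors, so ◇◇(□¬r → p) fails. ✗
7: no successors, so ◇◇(□¬r → p) fails. ✗
8: successors {7}; ◇(□¬r → p) there: 7:F. ✗
— 3 worlds.

6 and 3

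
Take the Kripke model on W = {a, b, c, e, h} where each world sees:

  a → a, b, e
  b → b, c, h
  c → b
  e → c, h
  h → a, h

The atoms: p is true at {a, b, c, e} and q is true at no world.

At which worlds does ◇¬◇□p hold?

{b, e}

a: successors {a, b, e}; ¬◇□p there: a:F, b:F, e:F. ✗
b: successors {b, c, h}; ¬◇□p there: b:F, c:T, h:F. ✓
c: successors {b}; ¬◇□p there: b:F. ✗
e: successors {c, h}; ¬◇□p there: c:T, h:F. ✓
h: successors {a, h}; ¬◇□p there: a:F, h:F. ✗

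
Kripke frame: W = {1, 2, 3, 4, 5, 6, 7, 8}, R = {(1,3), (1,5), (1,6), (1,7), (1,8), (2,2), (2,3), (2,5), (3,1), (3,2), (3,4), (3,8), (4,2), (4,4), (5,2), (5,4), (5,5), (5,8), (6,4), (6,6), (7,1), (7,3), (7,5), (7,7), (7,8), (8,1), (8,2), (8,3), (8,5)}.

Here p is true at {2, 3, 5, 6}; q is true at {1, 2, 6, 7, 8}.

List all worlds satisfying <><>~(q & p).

{1, 2, 3, 4, 5, 6, 7, 8}

1: successors {3, 5, 6, 7, 8}; <>~(q & p) there: 3:T, 5:T, 6:T, 7:T, 8:T. ✓
2: successors {2, 3, 5}; <>~(q & p) there: 2:T, 3:T, 5:T. ✓
3: successors {1, 2, 4, 8}; <>~(q & p) there: 1:T, 2:T, 4:T, 8:T. ✓
4: successors {2, 4}; <>~(q & p) there: 2:T, 4:T. ✓
5: successors {2, 4, 5, 8}; <>~(q & p) there: 2:T, 4:T, 5:T, 8:T. ✓
6: successors {4, 6}; <>~(q & p) there: 4:T, 6:T. ✓
7: successors {1, 3, 5, 7, 8}; <>~(q & p) there: 1:T, 3:T, 5:T, 7:T, 8:T. ✓
8: successors {1, 2, 3, 5}; <>~(q & p) there: 1:T, 2:T, 3:T, 5:T. ✓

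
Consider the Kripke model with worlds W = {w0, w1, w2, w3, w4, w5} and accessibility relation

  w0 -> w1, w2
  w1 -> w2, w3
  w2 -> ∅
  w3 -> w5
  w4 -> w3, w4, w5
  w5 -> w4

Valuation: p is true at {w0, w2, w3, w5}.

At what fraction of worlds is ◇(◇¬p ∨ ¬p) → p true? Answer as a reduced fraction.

w0: ◇(◇¬p ∨ ¬p) is T, p is T. ✓
w1: ◇(◇¬p ∨ ¬p) is F, p is F. ✓
w2: ◇(◇¬p ∨ ¬p) is F, p is T. ✓
w3: ◇(◇¬p ∨ ¬p) is T, p is T. ✓
w4: ◇(◇¬p ∨ ¬p) is T, p is F. ✗
w5: ◇(◇¬p ∨ ¬p) is T, p is T. ✓
That's 5 of 6 worlds, so 5/6.

5/6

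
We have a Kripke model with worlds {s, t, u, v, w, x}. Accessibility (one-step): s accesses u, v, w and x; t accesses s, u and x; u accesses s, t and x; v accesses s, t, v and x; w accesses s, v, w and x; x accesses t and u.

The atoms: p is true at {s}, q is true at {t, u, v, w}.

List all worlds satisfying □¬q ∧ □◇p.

s: □¬q is F, □◇p is F. ✗
t: □¬q is F, □◇p is F. ✗
u: □¬q is F, □◇p is F. ✗
v: □¬q is F, □◇p is F. ✗
w: □¬q is F, □◇p is F. ✗
x: □¬q is F, □◇p is T. ✗

∅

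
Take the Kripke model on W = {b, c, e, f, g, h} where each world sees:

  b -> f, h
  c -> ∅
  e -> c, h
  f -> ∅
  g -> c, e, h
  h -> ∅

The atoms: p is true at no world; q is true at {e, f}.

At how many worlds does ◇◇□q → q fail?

1

b: ◇◇□q is F, q is F. ✓
c: ◇◇□q is F, q is F. ✓
e: ◇◇□q is F, q is T. ✓
f: ◇◇□q is F, q is T. ✓
g: ◇◇□q is T, q is F. ✗
h: ◇◇□q is F, q is F. ✓
Satisfying worlds: {b, c, e, f, h}.
So ◇◇□q → q fails at the other 1 world.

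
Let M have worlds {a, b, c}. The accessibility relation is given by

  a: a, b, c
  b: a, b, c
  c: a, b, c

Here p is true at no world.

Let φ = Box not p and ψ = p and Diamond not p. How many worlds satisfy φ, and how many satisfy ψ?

3 and 0

For Box not p:
a: successors {a, b, c}; not p there: a:T, b:T, c:T. ✓
b: successors {a, b, c}; not p there: a:T, b:T, c:T. ✓
c: successors {a, b, c}; not p there: a:T, b:T, c:T. ✓
— 3 worlds.
For p and Diamond not p:
a: p is F, Diamond not p is T. ✗
b: p is F, Diamond not p is T. ✗
c: p is F, Diamond not p is T. ✗
— 0 worlds.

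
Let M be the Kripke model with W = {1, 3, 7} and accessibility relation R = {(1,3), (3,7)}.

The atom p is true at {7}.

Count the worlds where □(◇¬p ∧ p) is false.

1: successors {3}; ◇¬p ∧ p there: 3:F. ✗
3: successors {7}; ◇¬p ∧ p there: 7:F. ✗
7: no successors, so □(◇¬p ∧ p) holds vacuously. ✓
Satisfying worlds: {7}.
So □(◇¬p ∧ p) fails at the other 2 worlds.

2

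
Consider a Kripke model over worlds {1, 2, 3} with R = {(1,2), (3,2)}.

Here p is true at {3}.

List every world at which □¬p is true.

{1, 2, 3}

1: successors {2}; ¬p there: 2:T. ✓
2: no successors, so □¬p holds vacuously. ✓
3: successors {2}; ¬p there: 2:T. ✓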